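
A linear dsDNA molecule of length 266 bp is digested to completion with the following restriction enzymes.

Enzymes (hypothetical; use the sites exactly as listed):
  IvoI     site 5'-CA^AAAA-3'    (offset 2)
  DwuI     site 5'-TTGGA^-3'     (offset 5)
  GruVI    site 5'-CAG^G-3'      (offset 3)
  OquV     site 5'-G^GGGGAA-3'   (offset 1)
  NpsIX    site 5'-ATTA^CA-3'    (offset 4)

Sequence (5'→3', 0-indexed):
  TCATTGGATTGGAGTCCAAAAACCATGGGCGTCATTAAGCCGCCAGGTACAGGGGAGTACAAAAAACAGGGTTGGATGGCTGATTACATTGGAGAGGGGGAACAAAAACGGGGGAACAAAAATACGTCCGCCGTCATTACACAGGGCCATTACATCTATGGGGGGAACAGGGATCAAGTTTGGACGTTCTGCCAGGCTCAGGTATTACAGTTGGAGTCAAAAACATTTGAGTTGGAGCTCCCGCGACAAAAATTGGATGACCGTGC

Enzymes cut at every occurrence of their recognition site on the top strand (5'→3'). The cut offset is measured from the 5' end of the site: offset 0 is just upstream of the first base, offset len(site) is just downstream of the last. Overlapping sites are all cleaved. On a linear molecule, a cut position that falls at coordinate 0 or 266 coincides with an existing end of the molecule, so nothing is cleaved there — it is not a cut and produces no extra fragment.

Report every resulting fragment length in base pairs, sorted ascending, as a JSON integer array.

Scan for sites:
  IvoI CAAAAA/2: at [16, 59, 102, 116, 217, 246] ⇒ [18, 61, 104, 118, 219, 248]
  DwuI TTGGA/5: at [3, 8, 71, 88, 179, 210, 231, 252] ⇒ [8, 13, 76, 93, 184, 215, 236, 257]
  GruVI CAGG/3: at [43, 49, 66, 141, 167, 192, 198] ⇒ [46, 52, 69, 144, 170, 195, 201]
  OquV GGGGGAA/1: at [95, 109, 160] ⇒ [96, 110, 161]
  NpsIX ATTACA/4: at [82, 135, 148, 203] ⇒ [86, 139, 152, 207]

Pooled cuts: [8, 13, 18, 46, 52, 61, 69, 76, 86, 93, 96, 104, 110, 118, 139, 144, 152, 161, 170, 184, 195, 201, 207, 215, 219, 236, 248, 257]

Fragment lengths:
  [0,8): 8 bp
  [8,13): 5 bp
  [13,18): 5 bp
  [18,46): 28 bp
  [46,52): 6 bp
  [52,61): 9 bp
  [61,69): 8 bp
  [69,76): 7 bp
  [76,86): 10 bp
  [86,93): 7 bp
  [93,96): 3 bp
  [96,104): 8 bp
  [104,110): 6 bp
  [110,118): 8 bp
  [118,139): 21 bp
  [139,144): 5 bp
  [144,152): 8 bp
  [152,161): 9 bp
  [161,170): 9 bp
  [170,184): 14 bp
  [184,195): 11 bp
  [195,201): 6 bp
  [201,207): 6 bp
  [207,215): 8 bp
  [215,219): 4 bp
  [219,236): 17 bp
  [236,248): 12 bp
  [248,257): 9 bp
  [257,266): 9 bp

[3,4,5,5,5,6,6,6,6,7,7,8,8,8,8,8,8,9,9,9,9,9,10,11,12,14,17,21,28]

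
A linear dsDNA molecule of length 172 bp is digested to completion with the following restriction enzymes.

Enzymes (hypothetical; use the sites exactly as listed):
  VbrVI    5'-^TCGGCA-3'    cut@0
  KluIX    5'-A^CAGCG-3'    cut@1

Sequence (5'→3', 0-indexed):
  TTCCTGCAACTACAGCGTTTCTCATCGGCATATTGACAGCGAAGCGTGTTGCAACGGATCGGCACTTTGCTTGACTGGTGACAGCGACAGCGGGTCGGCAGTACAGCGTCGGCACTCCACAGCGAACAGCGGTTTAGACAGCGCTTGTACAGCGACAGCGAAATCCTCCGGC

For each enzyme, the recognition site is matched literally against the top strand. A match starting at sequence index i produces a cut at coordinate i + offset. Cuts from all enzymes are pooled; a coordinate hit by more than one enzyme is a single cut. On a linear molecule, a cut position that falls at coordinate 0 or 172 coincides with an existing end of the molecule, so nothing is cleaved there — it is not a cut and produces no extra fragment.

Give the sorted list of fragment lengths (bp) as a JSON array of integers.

[5,6,6,7,7,9,11,11,12,12,12,12,17,22,23]

Per-enzyme occurrences:
  VbrVI TCGGCA/0: at [24, 58, 94, 108] ⇒ [24, 58, 94, 108]
  KluIX ACAGCG/1: at [11, 35, 80, 86, 102, 118, 125, 137, 148, 154] ⇒ [12, 36, 81, 87, 103, 119, 126, 138, 149, 155]

Pooled cuts: [12, 24, 36, 58, 81, 87, 94, 103, 108, 119, 126, 138, 149, 155]

Fragment lengths:
  [0,12): 12 bp
  [12,24): 12 bp
  [24,36): 12 bp
  [36,58): 22 bp
  [58,81): 23 bp
  [81,87): 6 bp
  [87,94): 7 bp
  [94,103): 9 bp
  [103,108): 5 bp
  [108,119): 11 bp
  [119,126): 7 bp
  [126,138): 12 bp
  [138,149): 11 bp
  [149,155): 6 bp
  [155,172): 17 bp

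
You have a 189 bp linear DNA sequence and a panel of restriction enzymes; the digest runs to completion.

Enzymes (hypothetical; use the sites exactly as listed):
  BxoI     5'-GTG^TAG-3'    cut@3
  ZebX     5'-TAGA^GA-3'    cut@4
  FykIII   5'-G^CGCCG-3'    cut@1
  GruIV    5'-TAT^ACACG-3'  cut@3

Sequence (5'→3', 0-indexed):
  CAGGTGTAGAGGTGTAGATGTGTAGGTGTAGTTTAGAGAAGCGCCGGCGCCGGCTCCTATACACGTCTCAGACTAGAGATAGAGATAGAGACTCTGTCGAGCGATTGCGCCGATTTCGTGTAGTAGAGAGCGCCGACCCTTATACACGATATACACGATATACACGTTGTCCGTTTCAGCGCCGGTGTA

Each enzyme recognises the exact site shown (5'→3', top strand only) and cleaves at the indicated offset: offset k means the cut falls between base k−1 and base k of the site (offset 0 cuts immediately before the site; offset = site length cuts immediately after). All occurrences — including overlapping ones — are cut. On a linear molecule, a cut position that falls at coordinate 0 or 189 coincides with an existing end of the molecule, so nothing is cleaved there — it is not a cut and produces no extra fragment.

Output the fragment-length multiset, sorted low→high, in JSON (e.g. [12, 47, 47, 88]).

Site scan:
  BxoI (GTGTAG, off=3): starts [3, 11, 19, 25, 117] → cuts [6, 14, 22, 28, 120]
  ZebX (TAGAGA, off=4): starts [33, 73, 79, 85, 123] → cuts [37, 77, 83, 89, 127]
  FykIII (GCGCCG, off=1): starts [40, 46, 106, 129, 178] → cuts [41, 47, 107, 130, 179]
  GruIV (TATACACG, off=3): starts [57, 140, 149, 158] → cuts [60, 143, 152, 161]

All cut coordinates (distinct, sorted): [6, 14, 22, 28, 37, 41, 47, 60, 77, 83, 89, 107, 120, 127, 130, 143, 152, 161, 179]

Fragments:
  [0,6): 6 bp
  [6,14): 8 bp
  [14,22): 8 bp
  [22,28): 6 bp
  [28,37): 9 bp
  [37,41): 4 bp
  [41,47): 6 bp
  [47,60): 13 bp
  [60,77): 17 bp
  [77,83): 6 bp
  [83,89): 6 bp
  [89,107): 18 bp
  [107,120): 13 bp
  [120,127): 7 bp
  [127,130): 3 bp
  [130,143): 13 bp
  [143,152): 9 bp
  [152,161): 9 bp
  [161,179): 18 bp
  [179,189): 10 bp

[3,4,6,6,6,6,6,7,8,8,9,9,9,10,13,13,13,17,18,18]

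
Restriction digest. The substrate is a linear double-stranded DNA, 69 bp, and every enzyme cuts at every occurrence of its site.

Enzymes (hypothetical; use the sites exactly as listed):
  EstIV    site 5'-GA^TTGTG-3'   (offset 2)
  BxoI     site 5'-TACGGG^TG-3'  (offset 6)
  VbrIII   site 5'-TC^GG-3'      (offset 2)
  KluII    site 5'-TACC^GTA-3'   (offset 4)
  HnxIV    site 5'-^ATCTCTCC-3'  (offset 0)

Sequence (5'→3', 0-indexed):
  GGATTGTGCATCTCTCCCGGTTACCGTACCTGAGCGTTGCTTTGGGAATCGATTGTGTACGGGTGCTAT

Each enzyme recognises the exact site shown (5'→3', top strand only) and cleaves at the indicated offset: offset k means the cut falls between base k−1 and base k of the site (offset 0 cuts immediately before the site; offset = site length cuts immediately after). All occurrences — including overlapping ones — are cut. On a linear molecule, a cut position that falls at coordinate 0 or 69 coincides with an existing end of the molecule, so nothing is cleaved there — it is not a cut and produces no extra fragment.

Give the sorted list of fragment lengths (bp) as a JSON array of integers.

[3,6,6,11,16,27]

Site scan:
  EstIV GATTGTG/2: at [1, 50] ⇒ [3, 52]
  BxoI TACGGGTG/6: at [57] ⇒ [63]
  VbrIII (TCGG, off=2): no sites
  KluII TACCGTA/4: at [21] ⇒ [25]
  HnxIV ATCTCTCC/0: at [9] ⇒ [9]

Pooled cuts: [3, 9, 25, 52, 63]

Fragments:
  [0,3): 3 bp
  [3,9): 6 bp
  [9,25): 16 bp
  [25,52): 27 bp
  [52,63): 11 bp
  [63,69): 6 bp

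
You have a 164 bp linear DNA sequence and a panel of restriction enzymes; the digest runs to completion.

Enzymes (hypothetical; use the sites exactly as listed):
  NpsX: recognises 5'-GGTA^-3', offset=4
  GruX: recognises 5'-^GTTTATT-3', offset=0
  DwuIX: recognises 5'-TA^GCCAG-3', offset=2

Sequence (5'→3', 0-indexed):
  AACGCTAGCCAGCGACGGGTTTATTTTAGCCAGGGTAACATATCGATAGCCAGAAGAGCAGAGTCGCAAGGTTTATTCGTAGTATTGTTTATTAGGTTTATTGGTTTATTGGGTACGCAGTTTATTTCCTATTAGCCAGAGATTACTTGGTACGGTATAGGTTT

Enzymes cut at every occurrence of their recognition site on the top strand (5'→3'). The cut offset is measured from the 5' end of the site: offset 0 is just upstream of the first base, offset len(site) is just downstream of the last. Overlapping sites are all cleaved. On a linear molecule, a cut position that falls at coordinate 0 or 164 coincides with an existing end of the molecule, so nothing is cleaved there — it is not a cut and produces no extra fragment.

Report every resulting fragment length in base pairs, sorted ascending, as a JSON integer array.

Per-enzyme occurrences:
  NpsX GGTA/4: at [33, 111, 148, 153] ⇒ [37, 115, 152, 157]
  GruX GTTTATT/0: at [18, 70, 86, 95, 103, 119] ⇒ [18, 70, 86, 95, 103, 119]
  DwuIX TAGCCAG/2: at [5, 26, 46, 132] ⇒ [7, 28, 48, 134]

Pooled cuts: [7, 18, 28, 37, 48, 70, 86, 95, 103, 115, 119, 134, 152, 157]

Fragments:
  [0,7): 7 bp
  [7,18): 11 bp
  [18,28): 10 bp
  [28,37): 9 bp
  [37,48): 11 bp
  [48,70): 22 bp
  [70,86): 16 bp
  [86,95): 9 bp
  [95,103): 8 bp
  [103,115): 12 bp
  [115,119): 4 bp
  [119,134): 15 bp
  [134,152): 18 bp
  [152,157): 5 bp
  [157,164): 7 bp

[4,5,7,7,8,9,9,10,11,11,12,15,16,18,22]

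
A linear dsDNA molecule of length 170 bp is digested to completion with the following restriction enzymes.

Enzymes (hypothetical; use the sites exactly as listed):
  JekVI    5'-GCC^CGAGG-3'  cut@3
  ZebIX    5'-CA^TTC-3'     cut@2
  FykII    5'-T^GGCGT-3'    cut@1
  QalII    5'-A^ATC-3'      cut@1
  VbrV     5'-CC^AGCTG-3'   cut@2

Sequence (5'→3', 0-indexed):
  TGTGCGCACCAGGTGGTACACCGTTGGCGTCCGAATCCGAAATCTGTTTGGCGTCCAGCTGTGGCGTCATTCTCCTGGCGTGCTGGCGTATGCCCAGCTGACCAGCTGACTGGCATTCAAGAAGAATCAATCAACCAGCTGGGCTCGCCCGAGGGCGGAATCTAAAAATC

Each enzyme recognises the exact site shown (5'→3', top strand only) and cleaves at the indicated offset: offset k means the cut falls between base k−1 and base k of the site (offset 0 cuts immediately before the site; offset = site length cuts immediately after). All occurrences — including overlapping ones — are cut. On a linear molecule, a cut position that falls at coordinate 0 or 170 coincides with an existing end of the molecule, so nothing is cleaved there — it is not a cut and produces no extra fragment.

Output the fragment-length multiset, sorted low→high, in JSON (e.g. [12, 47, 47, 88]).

[3,4,6,7,7,7,7,7,8,8,8,8,9,10,10,11,12,13,25]

Scan for sites:
  JekVI GCCCGAGG/3: at [146] ⇒ [149]
  ZebIX CATTC/2: at [67, 113] ⇒ [69, 115]
  FykII TGGCGT/1: at [24, 48, 61, 75, 83] ⇒ [25, 49, 62, 76, 84]
  QalII AATC/1: at [33, 40, 124, 128, 158, 166] ⇒ [34, 41, 125, 129, 159, 167]
  VbrV CCAGCTG/2: at [54, 93, 101, 134] ⇒ [56, 95, 103, 136]

All cut coordinates (distinct, sorted): [25, 34, 41, 49, 56, 62, 69, 76, 84, 95, 103, 115, 125, 129, 136, 149, 159, 167]

Fragment lengths:
  [0,25): 25 bp
  [25,34): 9 bp
  [34,41): 7 bp
  [41,49): 8 bp
  [49,56): 7 bp
  [56,62): 6 bp
  [62,69): 7 bp
  [69,76): 7 bp
  [76,84): 8 bp
  [84,95): 11 bp
  [95,103): 8 bp
  [103,115): 12 bp
  [115,125): 10 bp
  [125,129): 4 bp
  [129,136): 7 bp
  [136,149): 13 bp
  [149,159): 10 bp
  [159,167): 8 bp
  [167,170): 3 bp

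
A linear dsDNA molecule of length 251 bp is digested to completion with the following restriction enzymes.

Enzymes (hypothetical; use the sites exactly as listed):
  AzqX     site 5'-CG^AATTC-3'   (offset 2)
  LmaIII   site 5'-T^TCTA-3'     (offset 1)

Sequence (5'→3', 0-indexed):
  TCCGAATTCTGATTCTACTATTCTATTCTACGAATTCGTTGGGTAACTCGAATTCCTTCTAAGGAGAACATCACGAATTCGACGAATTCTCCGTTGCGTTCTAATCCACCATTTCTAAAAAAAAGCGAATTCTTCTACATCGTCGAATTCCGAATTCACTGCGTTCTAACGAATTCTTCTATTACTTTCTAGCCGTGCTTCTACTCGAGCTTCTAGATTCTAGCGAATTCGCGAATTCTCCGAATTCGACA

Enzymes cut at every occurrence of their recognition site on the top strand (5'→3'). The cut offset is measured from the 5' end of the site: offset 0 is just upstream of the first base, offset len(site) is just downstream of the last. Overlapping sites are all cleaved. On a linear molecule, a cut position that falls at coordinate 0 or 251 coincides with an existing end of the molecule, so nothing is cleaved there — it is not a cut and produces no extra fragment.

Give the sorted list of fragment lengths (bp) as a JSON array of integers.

[4,5,6,6,6,7,7,7,7,7,8,8,9,9,9,9,10,12,12,12,12,14,14,15,18,18]

Site scan:
  AzqX CGAATTC/2: at [2, 30, 48, 73, 82, 125, 143, 150, 169, 223, 231, 240] ⇒ [4, 32, 50, 75, 84, 127, 145, 152, 171, 225, 233, 242]
  LmaIII TTCTA/1: at [12, 20, 25, 56, 98, 112, 132, 163, 176, 186, 198, 210, 217] ⇒ [13, 21, 26, 57, 99, 113, 133, 164, 177, 187, 199, 211, 218]

All cut coordinates (distinct, sorted): [4, 13, 21, 26, 32, 50, 57, 75, 84, 99, 113, 127, 133, 145, 152, 164, 171, 177, 187, 199, 211, 218, 225, 233, 242]

Fragment lengths:
  [0,4): 4 bp
  [4,13): 9 bp
  [13,21): 8 bp
  [21,26): 5 bp
  [26,32): 6 bp
  [32,50): 18 bp
  [50,57): 7 bp
  [57,75): 18 bp
  [75,84): 9 bp
  [84,99): 15 bp
  [99,113): 14 bp
  [113,127): 14 bp
  [127,133): 6 bp
  [133,145): 12 bp
  [145,152): 7 bp
  [152,164): 12 bp
  [164,171): 7 bp
  [171,177): 6 bp
  [177,187): 10 bp
  [187,199): 12 bp
  [199,211): 12 bp
  [211,218): 7 bp
  [218,225): 7 bp
  [225,233): 8 bp
  [233,242): 9 bp
  [242,251): 9 bp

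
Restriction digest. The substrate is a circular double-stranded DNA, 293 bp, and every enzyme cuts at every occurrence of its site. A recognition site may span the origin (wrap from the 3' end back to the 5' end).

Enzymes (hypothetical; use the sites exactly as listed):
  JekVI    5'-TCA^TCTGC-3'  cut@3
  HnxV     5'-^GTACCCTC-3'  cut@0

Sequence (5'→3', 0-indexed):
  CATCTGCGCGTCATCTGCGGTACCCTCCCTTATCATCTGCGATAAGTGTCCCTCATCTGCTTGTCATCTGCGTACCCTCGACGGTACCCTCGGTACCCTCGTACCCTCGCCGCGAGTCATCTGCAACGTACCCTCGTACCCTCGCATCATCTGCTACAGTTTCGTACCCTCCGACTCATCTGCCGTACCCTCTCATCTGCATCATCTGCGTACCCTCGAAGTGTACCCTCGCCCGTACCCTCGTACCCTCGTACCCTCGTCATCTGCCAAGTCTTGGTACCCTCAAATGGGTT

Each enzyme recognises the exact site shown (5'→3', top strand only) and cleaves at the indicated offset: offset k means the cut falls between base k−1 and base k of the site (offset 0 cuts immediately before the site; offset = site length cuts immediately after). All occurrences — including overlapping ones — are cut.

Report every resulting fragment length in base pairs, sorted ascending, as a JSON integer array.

[5,5,6,6,8,8,8,8,8,9,9,11,11,11,12,12,12,13,14,14,14,15,16,19,19,20]

Per-enzyme occurrences:
  JekVI (TCATCTGC, off=3): starts [10, 32, 52, 63, 116, 146, 175, 192, 201, 259, 292] → cuts [2, 13, 35, 55, 66, 119, 149, 178, 195, 204, 262]
  HnxV (GTACCCTC, off=0): starts [19, 71, 83, 92, 100, 127, 135, 163, 184, 209, 222, 234, 242, 250, 276] → cuts [19, 71, 83, 92, 100, 127, 135, 163, 184, 209, 222, 234, 242, 250, 276]

All cut coordinates (distinct, sorted): [2, 13, 19, 35, 55, 66, 71, 83, 92, 100, 119, 127, 135, 149, 163, 178, 184, 195, 204, 209, 222, 234, 242, 250, 262, 276]

Fragments:
  2→13: 11 bp
  13→19: 6 bp
  19→35: 16 bp
  35→55: 20 bp
  55→66: 11 bp
  66→71: 5 bp
  71→83: 12 bp
  83→92: 9 bp
  92→100: 8 bp
  100→119: 19 bp
  119→127: 8 bp
  127→135: 8 bp
  135→149: 14 bp
  149→163: 14 bp
  163→178: 15 bp
  178→184: 6 bp
  184→195: 11 bp
  195→204: 9 bp
  204→209: 5 bp
  209→222: 13 bp
  222→234: 12 bp
  234→242: 8 bp
  242→250: 8 bp
  250→262: 12 bp
  262→276: 14 bp
  276→2 (wrap): 293-276+2 = 19 bp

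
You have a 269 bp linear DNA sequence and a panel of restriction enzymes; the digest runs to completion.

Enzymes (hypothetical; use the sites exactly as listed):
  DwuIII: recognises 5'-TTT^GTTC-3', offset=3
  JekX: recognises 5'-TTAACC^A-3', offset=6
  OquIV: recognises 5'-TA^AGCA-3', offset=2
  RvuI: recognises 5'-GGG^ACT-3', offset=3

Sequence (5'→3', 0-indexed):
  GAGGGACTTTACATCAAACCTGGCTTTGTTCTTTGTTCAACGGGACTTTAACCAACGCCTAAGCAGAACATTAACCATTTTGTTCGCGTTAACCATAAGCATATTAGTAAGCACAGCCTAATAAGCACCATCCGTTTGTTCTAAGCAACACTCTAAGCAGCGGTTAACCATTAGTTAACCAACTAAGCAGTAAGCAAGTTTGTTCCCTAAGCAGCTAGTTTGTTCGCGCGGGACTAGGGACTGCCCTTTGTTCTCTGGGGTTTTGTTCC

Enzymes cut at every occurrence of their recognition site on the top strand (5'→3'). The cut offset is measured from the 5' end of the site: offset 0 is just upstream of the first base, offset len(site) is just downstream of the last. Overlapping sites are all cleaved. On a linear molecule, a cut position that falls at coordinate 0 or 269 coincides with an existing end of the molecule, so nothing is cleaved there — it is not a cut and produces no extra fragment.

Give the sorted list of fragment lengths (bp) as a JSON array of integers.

[3,5,5,5,5,6,7,7,7,8,8,9,9,10,10,11,11,12,12,12,13,14,14,14,15,15,22]

Site scan:
  DwuIII (TTTGTTC, off=3): starts [24, 31, 78, 134, 198, 218, 246, 261] → cuts [27, 34, 81, 137, 201, 221, 249, 264]
  JekX (TTAACCA, off=6): starts [47, 70, 88, 163, 174] → cuts [53, 76, 94, 169, 180]
  OquIV (TAAGCA, off=2): starts [59, 95, 107, 121, 141, 153, 183, 190, 207] → cuts [61, 97, 109, 123, 143, 155, 185, 192, 209]
  RvuI (GGGACT, off=3): starts [2, 41, 229, 236] → cuts [5, 44, 232, 239]

All cut coordinates (distinct, sorted): [5, 27, 34, 44, 53, 61, 76, 81, 94, 97, 109, 123, 137, 143, 155, 169, 180, 185, 192, 201, 209, 221, 232, 239, 249, 264]

Fragment lengths:
  [0,5): 5 bp
  [5,27): 22 bp
  [27,34): 7 bp
  [34,44): 10 bp
  [44,53): 9 bp
  [53,61): 8 bp
  [61,76): 15 bp
  [76,81): 5 bp
  [81,94): 13 bp
  [94,97): 3 bp
  [97,109): 12 bp
  [109,123): 14 bp
  [123,137): 14 bp
  [137,143): 6 bp
  [143,155): 12 bp
  [155,169): 14 bp
  [169,180): 11 bp
  [180,185): 5 bp
  [185,192): 7 bp
  [192,201): 9 bp
  [201,209): 8 bp
  [209,221): 12 bp
  [221,232): 11 bp
  [232,239): 7 bp
  [239,249): 10 bp
  [249,264): 15 bp
  [264,269): 5 bp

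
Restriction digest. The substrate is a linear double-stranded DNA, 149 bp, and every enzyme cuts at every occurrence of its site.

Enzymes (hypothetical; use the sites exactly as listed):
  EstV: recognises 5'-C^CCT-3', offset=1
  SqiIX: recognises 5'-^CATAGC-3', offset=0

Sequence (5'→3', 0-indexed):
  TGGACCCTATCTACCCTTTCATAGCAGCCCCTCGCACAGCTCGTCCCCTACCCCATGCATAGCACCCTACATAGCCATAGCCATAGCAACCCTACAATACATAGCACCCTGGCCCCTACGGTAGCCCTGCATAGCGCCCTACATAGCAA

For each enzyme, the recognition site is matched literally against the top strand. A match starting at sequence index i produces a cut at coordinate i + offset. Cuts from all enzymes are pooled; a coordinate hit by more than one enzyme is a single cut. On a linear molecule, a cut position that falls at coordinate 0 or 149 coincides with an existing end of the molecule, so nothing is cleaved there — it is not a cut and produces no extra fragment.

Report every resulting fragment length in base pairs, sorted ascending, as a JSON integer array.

Site scan:
  EstV CCCT/1: at [4, 13, 28, 45, 64, 89, 106, 113, 124, 136] ⇒ [5, 14, 29, 46, 65, 90, 107, 114, 125, 137]
  SqiIX CATAGC/0: at [19, 57, 69, 75, 81, 99, 129, 141] ⇒ [19, 57, 69, 75, 81, 99, 129, 141]

Pooled cuts: [5, 14, 19, 29, 46, 57, 65, 69, 75, 81, 90, 99, 107, 114, 125, 129, 137, 141]

Fragment lengths:
  [0,5): 5 bp
  [5,14): 9 bp
  [14,19): 5 bp
  [19,29): 10 bp
  [29,46): 17 bp
  [46,57): 11 bp
  [57,65): 8 bp
  [65,69): 4 bp
  [69,75): 6 bp
  [75,81): 6 bp
  [81,90): 9 bp
  [90,99): 9 bp
  [99,107): 8 bp
  [107,114): 7 bp
  [114,125): 11 bp
  [125,129): 4 bp
  [129,137): 8 bp
  [137,141): 4 bp
  [141,149): 8 bp

[4,4,4,5,5,6,6,7,8,8,8,8,9,9,9,10,11,11,17]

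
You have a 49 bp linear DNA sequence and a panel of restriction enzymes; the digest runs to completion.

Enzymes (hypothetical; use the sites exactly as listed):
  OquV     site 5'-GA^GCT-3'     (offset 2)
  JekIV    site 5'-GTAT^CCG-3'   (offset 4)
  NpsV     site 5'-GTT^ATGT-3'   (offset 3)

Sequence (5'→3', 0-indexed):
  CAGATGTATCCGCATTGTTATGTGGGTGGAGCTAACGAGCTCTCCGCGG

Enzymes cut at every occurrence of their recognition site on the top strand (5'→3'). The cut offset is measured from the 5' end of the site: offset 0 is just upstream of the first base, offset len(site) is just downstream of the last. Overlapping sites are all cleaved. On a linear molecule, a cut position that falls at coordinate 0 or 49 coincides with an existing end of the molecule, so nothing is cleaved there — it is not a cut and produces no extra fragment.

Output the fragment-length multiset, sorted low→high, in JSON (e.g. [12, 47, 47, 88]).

[8,9,10,11,11]

Scan for sites:
  OquV (GAGCT, off=2): starts [28, 36] → cuts [30, 38]
  JekIV (GTATCCG, off=4): starts [5] → cuts [9]
  NpsV (GTTATGT, off=3): starts [16] → cuts [19]

Pooled cuts: [9, 19, 30, 38]

Fragments:
  [0,9): 9 bp
  [9,19): 10 bp
  [19,30): 11 bp
  [30,38): 8 bp
  [38,49): 11 bp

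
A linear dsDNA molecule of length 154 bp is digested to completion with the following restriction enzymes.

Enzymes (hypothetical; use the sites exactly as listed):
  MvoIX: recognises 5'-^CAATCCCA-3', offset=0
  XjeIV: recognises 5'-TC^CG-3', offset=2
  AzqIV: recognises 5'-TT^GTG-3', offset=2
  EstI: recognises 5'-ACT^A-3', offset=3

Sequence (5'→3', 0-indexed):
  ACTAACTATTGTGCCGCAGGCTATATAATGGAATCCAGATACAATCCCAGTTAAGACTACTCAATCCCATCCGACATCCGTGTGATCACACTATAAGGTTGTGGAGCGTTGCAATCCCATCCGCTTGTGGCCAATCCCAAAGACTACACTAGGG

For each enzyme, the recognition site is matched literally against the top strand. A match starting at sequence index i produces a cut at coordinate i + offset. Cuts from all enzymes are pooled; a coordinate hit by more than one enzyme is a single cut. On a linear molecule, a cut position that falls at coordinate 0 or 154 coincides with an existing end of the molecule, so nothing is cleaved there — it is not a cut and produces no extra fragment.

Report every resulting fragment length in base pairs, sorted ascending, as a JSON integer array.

[3,3,3,4,4,5,5,5,7,8,10,10,11,14,14,17,31]

Per-enzyme occurrences:
  MvoIX (CAATCCCA, off=0): starts [41, 61, 111, 131] → cuts [41, 61, 111, 131]
  XjeIV (TCCG, off=2): starts [69, 76, 119] → cuts [71, 78, 121]
  AzqIV (TTGTG, off=2): starts [8, 98, 124] → cuts [10, 100, 126]
  EstI (ACTA, off=3): starts [0, 4, 55, 89, 142, 147] → cuts [3, 7, 58, 92, 145, 150]

Pooled cuts: [3, 7, 10, 41, 58, 61, 71, 78, 92, 100, 111, 121, 126, 131, 145, 150]

Fragment lengths:
  [0,3): 3 bp
  [3,7): 4 bp
  [7,10): 3 bp
  [10,41): 31 bp
  [41,58): 17 bp
  [58,61): 3 bp
  [61,71): 10 bp
  [71,78): 7 bp
  [78,92): 14 bp
  [92,100): 8 bp
  [100,111): 11 bp
  [111,121): 10 bp
  [121,126): 5 bp
  [126,131): 5 bp
  [131,145): 14 bp
  [145,150): 5 bp
  [150,154): 4 bp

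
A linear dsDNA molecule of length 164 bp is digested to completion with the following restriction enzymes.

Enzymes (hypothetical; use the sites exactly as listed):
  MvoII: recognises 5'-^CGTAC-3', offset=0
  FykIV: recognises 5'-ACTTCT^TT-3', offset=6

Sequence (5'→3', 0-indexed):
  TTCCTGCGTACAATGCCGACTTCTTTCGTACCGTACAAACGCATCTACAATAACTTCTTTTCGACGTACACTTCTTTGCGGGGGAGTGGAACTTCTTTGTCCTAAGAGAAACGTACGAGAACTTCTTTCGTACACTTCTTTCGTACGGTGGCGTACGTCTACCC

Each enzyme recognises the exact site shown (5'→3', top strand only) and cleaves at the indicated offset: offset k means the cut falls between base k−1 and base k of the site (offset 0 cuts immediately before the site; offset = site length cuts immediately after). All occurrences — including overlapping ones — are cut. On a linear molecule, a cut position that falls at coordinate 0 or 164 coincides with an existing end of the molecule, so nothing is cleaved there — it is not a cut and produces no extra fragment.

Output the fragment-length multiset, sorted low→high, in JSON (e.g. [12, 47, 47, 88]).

Per-enzyme occurrences:
  MvoII (CGTAC, off=0): starts [6, 26, 31, 64, 111, 128, 141, 151] → cuts [6, 26, 31, 64, 111, 128, 141, 151]
  FykIV (ACTTCTTT, off=6): starts [18, 52, 69, 90, 120, 133] → cuts [24, 58, 75, 96, 126, 139]

Pooled cuts: [6, 24, 26, 31, 58, 64, 75, 96, 111, 126, 128, 139, 141, 151]

Fragments:
  [0,6): 6 bp
  [6,24): 18 bp
  [24,26): 2 bp
  [26,31): 5 bp
  [31,58): 27 bp
  [58,64): 6 bp
  [64,75): 11 bp
  [75,96): 21 bp
  [96,111): 15 bp
  [111,126): 15 bp
  [126,128): 2 bp
  [128,139): 11 bp
  [139,141): 2 bp
  [141,151): 10 bp
  [151,164): 13 bp

[2,2,2,5,6,6,10,11,11,13,15,15,18,21,27]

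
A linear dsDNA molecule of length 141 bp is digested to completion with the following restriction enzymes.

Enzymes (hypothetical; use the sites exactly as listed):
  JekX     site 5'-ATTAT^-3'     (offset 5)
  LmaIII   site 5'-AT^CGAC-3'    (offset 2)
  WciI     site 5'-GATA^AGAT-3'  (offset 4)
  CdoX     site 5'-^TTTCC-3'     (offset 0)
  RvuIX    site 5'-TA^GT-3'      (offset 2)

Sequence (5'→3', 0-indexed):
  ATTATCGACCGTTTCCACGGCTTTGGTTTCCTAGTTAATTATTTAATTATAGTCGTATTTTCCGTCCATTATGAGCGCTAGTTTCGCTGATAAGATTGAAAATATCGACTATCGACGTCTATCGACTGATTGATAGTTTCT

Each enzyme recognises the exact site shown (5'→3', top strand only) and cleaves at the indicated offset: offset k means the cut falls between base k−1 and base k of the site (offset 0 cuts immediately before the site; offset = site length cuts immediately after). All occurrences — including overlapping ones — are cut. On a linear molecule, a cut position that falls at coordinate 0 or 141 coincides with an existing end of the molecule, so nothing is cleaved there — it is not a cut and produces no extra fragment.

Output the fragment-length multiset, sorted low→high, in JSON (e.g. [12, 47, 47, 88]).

[1,5,6,6,7,7,7,8,8,9,10,12,13,13,14,15]

Per-enzyme occurrences:
  JekX ATTAT/5: at [0, 37, 45, 67] ⇒ [5, 42, 50, 72]
  LmaIII ATCGAC/2: at [3, 103, 110, 120] ⇒ [5, 105, 112, 122]
  WciI GATAAGAT/4: at [88] ⇒ [92]
  CdoX TTTCC/0: at [11, 26, 58] ⇒ [11, 26, 58]
  RvuIX TAGT/2: at [31, 49, 78, 133] ⇒ [33, 51, 80, 135]

Pooled cuts: [5, 11, 26, 33, 42, 50, 51, 58, 72, 80, 92, 105, 112, 122, 135]

Fragments:
  [0,5): 5 bp
  [5,11): 6 bp
  [11,26): 15 bp
  [26,33): 7 bp
  [33,42): 9 bp
  [42,50): 8 bp
  [50,51): 1 bp
  [51,58): 7 bp
  [58,72): 14 bp
  [72,80): 8 bp
  [80,92): 12 bp
  [92,105): 13 bp
  [105,112): 7 bp
  [112,122): 10 bp
  [122,135): 13 bp
  [135,141): 6 bp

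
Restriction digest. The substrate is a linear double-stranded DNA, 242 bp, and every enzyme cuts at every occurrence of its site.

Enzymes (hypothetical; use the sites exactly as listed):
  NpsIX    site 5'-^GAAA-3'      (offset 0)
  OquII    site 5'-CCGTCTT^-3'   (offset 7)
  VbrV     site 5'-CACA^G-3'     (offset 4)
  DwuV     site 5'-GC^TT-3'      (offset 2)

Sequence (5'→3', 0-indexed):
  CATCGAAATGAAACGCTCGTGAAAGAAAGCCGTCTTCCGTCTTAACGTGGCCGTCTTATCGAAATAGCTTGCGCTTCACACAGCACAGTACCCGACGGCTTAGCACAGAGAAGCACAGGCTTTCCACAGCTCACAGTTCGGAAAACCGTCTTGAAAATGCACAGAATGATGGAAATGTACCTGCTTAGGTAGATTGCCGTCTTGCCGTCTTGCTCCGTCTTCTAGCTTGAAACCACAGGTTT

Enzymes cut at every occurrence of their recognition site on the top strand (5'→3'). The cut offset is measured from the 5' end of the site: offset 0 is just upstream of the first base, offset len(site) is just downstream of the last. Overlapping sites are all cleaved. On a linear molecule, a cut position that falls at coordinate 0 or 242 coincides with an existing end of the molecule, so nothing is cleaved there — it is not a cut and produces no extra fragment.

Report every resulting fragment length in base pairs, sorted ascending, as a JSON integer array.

Site scan:
  NpsIX (GAAA, off=0): starts [4, 9, 20, 24, 60, 140, 152, 171, 228] → cuts [4, 9, 20, 24, 60, 140, 152, 171, 228]
  OquII (CCGTCTT, off=7): starts [29, 36, 50, 145, 196, 204, 214] → cuts [36, 43, 57, 152, 203, 211, 221]
  VbrV (CACAG, off=4): starts [78, 83, 103, 113, 124, 131, 159, 233] → cuts [82, 87, 107, 117, 128, 135, 163, 237]
  DwuV (GCTT, off=2): starts [66, 72, 97, 118, 182, 224] → cuts [68, 74, 99, 120, 184, 226]

All cut coordinates (distinct, sorted): [4, 9, 20, 24, 36, 43, 57, 60, 68, 74, 82, 87, 99, 107, 117, 120, 128, 135, 140, 152, 163, 171, 184, 203, 211, 221, 226, 228, 237]

Fragments:
  [0,4): 4 bp
  [4,9): 5 bp
  [9,20): 11 bp
  [20,24): 4 bp
  [24,36): 12 bp
  [36,43): 7 bp
  [43,57): 14 bp
  [57,60): 3 bp
  [60,68): 8 bp
  [68,74): 6 bp
  [74,82): 8 bp
  [82,87): 5 bp
  [87,99): 12 bp
  [99,107): 8 bp
  [107,117): 10 bp
  [117,120): 3 bp
  [120,128): 8 bp
  [128,135): 7 bp
  [135,140): 5 bp
  [140,152): 12 bp
  [152,163): 11 bp
  [163,171): 8 bp
  [171,184): 13 bp
  [184,203): 19 bp
  [203,211): 8 bp
  [211,221): 10 bp
  [221,226): 5 bp
  [226,228): 2 bp
  [228,237): 9 bp
  [237,242): 5 bp

[2,3,3,4,4,5,5,5,5,5,6,7,7,8,8,8,8,8,8,9,10,10,11,11,12,12,12,13,14,19]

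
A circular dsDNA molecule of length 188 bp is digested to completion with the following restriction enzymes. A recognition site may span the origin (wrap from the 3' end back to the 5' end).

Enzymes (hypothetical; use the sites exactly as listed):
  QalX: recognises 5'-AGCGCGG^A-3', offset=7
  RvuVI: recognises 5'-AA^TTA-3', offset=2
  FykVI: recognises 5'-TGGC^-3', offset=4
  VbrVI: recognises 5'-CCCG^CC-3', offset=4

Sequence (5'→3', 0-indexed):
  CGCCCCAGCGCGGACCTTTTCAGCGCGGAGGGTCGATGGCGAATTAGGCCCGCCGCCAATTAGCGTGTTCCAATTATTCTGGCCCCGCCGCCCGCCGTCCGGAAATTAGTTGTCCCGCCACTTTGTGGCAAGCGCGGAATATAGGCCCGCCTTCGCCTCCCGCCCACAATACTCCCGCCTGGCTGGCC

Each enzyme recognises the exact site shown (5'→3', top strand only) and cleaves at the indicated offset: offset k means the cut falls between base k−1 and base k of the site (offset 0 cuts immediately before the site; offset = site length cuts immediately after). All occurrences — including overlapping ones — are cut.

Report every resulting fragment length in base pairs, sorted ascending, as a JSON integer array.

Scan for sites:
  QalX (AGCGCGGA, off=7): starts [6, 21, 130] → cuts [13, 28, 137]
  RvuVI (AATTA, off=2): starts [41, 57, 71, 103] → cuts [43, 59, 73, 105]
  FykVI (TGGC, off=4): starts [36, 79, 125, 179, 183] → cuts [40, 83, 129, 183, 187]
  VbrVI (CCCGCC, off=4): starts [48, 83, 90, 113, 145, 158, 173, 186] → cuts [2, 52, 87, 94, 117, 149, 162, 177]

Pooled cuts: [2, 13, 28, 40, 43, 52, 59, 73, 83, 87, 94, 105, 117, 129, 137, 149, 162, 177, 183, 187]

Fragments:
  2→13: 11 bp
  13→28: 15 bp
  28→40: 12 bp
  40→43: 3 bp
  43→52: 9 bp
  52→59: 7 bp
  59→73: 14 bp
  73→83: 10 bp
  83→87: 4 bp
  87→94: 7 bp
  94→105: 11 bp
  105→117: 12 bp
  117→129: 12 bp
  129→137: 8 bp
  137→149: 12 bp
  149→162: 13 bp
  162→177: 15 bp
  177→183: 6 bp
  183→187: 4 bp
  187→2 (wrap): 188-187+2 = 3 bp

[3,3,4,4,6,7,7,8,9,10,11,11,12,12,12,12,13,14,15,15]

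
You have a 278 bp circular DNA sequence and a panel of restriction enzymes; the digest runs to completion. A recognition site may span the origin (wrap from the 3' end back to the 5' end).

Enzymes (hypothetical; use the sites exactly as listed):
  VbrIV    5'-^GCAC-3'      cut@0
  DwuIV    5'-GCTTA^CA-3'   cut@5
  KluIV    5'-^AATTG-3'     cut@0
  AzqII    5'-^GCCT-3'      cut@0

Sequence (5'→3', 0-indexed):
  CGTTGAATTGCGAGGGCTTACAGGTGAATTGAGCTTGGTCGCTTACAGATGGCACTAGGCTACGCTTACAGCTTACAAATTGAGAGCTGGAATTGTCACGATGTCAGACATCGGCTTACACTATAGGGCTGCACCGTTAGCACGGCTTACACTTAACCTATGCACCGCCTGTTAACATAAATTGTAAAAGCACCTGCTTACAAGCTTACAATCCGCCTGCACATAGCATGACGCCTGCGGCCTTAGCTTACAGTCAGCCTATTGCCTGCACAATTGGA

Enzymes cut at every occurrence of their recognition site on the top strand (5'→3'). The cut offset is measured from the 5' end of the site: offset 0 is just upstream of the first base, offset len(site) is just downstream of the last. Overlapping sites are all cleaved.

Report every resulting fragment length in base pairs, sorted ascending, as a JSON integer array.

Per-enzyme occurrences:
  VbrIV GCAC/0: at [51, 130, 139, 161, 189, 218, 267] ⇒ [51, 130, 139, 161, 189, 218, 267]
  DwuIV GCTTACA/5: at [15, 40, 63, 70, 113, 144, 195, 203, 245] ⇒ [20, 45, 68, 75, 118, 149, 200, 208, 250]
  KluIV AATTG/0: at [5, 26, 77, 90, 179, 271] ⇒ [5, 26, 77, 90, 179, 271]
  AzqII GCCT/0: at [166, 214, 232, 239, 256, 263] ⇒ [166, 214, 232, 239, 256, 263]

Pooled cuts: [5, 20, 26, 45, 51, 68, 75, 77, 90, 118, 130, 139, 149, 161, 166, 179, 189, 200, 208, 214, 218, 232, 239, 250, 256, 263, 267, 271]

Fragment lengths:
  5→20: 15 bp
  20→26: 6 bp
  26→45: 19 bp
  45→51: 6 bp
  51→68: 17 bp
  68→75: 7 bp
  75→77: 2 bp
  77→90: 13 bp
  90→118: 28 bp
  118→130: 12 bp
  130→139: 9 bp
  139→149: 10 bp
  149→161: 12 bp
  161→166: 5 bp
  166→179: 13 bp
  179→189: 10 bp
  189→200: 11 bp
  200→208: 8 bp
  208→214: 6 bp
  214→218: 4 bp
  218→232: 14 bp
  232→239: 7 bp
  239→250: 11 bp
  250→256: 6 bp
  256→263: 7 bp
  263→267: 4 bp
  267→271: 4 bp
  271→5 (wrap): 278-271+5 = 12 bp

[2,4,4,4,5,6,6,6,6,7,7,7,8,9,10,10,11,11,12,12,12,13,13,14,15,17,19,28]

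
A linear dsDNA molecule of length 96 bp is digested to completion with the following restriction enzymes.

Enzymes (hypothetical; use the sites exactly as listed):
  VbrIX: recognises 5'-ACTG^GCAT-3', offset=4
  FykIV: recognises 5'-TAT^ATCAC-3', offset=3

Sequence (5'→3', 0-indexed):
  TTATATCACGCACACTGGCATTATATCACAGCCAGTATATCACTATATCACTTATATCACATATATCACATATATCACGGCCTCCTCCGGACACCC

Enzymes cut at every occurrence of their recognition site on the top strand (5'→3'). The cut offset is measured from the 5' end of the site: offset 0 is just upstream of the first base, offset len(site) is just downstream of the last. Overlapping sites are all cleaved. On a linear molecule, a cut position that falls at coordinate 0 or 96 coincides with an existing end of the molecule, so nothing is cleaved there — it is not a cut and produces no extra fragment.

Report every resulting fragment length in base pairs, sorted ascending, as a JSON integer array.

Per-enzyme occurrences:
  VbrIX ACTGGCAT/4: at [13] ⇒ [17]
  FykIV TATATCAC/3: at [1, 21, 35, 43, 52, 61, 70] ⇒ [4, 24, 38, 46, 55, 64, 73]

All cut coordinates (distinct, sorted): [4, 17, 24, 38, 46, 55, 64, 73]

Fragment lengths:
  [0,4): 4 bp
  [4,17): 13 bp
  [17,24): 7 bp
  [24,38): 14 bp
  [38,46): 8 bp
  [46,55): 9 bp
  [55,64): 9 bp
  [64,73): 9 bp
  [73,96): 23 bp

[4,7,8,9,9,9,13,14,23]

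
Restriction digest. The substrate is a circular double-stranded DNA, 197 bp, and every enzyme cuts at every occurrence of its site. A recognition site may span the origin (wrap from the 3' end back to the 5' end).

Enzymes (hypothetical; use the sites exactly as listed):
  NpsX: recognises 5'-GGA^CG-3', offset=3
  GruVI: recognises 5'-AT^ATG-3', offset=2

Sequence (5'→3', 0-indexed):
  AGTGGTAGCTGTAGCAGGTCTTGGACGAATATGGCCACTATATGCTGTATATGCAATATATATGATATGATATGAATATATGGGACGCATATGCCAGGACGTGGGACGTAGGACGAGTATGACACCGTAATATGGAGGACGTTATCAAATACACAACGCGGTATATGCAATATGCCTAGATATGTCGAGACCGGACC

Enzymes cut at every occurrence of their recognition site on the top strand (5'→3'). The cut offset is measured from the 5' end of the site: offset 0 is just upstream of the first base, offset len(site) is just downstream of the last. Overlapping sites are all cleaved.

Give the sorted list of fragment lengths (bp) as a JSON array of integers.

Scan for sites:
  NpsX (GGACG, off=3): starts [22, 82, 96, 103, 110, 136] → cuts [25, 85, 99, 106, 113, 139]
  GruVI (ATATG, off=2): starts [28, 39, 48, 59, 64, 69, 77, 88, 129, 162, 169, 179] → cuts [30, 41, 50, 61, 66, 71, 79, 90, 131, 164, 171, 181]

Pooled cuts: [25, 30, 41, 50, 61, 66, 71, 79, 85, 90, 99, 106, 113, 131, 139, 164, 171, 181]

Fragments:
  25→30: 5 bp
  30→41: 11 bp
  41→50: 9 bp
  50→61: 11 bp
  61→66: 5 bp
  66→71: 5 bp
  71→79: 8 bp
  79→85: 6 bp
  85→90: 5 bp
  90→99: 9 bp
  99→106: 7 bp
  106→113: 7 bp
  113→131: 18 bp
  131→139: 8 bp
  139→164: 25 bp
  164→171: 7 bp
  171→181: 10 bp
  181→25 (wrap): 197-181+25 = 41 bp

[5,5,5,5,6,7,7,7,8,8,9,9,10,11,11,18,25,41]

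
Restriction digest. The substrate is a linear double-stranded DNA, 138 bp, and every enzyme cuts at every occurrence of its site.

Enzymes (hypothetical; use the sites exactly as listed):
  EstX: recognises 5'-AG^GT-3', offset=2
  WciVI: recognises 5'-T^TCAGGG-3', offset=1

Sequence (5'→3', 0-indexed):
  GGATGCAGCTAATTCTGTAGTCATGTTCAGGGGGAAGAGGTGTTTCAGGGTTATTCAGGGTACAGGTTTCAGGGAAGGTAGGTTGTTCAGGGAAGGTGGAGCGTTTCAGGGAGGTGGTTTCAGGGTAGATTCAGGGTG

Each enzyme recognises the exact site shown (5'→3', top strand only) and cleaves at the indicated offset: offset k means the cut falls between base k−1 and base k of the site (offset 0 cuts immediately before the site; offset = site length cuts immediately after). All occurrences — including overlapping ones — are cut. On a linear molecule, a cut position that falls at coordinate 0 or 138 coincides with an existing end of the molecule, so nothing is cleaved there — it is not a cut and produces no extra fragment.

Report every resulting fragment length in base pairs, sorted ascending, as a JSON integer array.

[3,4,5,5,6,8,8,9,9,10,10,11,11,13,26]

Scan for sites:
  EstX (AGGT, off=2): starts [37, 63, 75, 79, 93, 111] → cuts [39, 65, 77, 81, 95, 113]
  WciVI (TTCAGGG, off=1): starts [25, 43, 53, 67, 85, 104, 118, 129] → cuts [26, 44, 54, 68, 86, 105, 119, 130]

All cut coordinates (distinct, sorted): [26, 39, 44, 54, 65, 68, 77, 81, 86, 95, 105, 113, 119, 130]

Fragment lengths:
  [0,26): 26 bp
  [26,39): 13 bp
  [39,44): 5 bp
  [44,54): 10 bp
  [54,65): 11 bp
  [65,68): 3 bp
  [68,77): 9 bp
  [77,81): 4 bp
  [81,86): 5 bp
  [86,95): 9 bp
  [95,105): 10 bp
  [105,113): 8 bp
  [113,119): 6 bp
  [119,130): 11 bp
  [130,138): 8 bp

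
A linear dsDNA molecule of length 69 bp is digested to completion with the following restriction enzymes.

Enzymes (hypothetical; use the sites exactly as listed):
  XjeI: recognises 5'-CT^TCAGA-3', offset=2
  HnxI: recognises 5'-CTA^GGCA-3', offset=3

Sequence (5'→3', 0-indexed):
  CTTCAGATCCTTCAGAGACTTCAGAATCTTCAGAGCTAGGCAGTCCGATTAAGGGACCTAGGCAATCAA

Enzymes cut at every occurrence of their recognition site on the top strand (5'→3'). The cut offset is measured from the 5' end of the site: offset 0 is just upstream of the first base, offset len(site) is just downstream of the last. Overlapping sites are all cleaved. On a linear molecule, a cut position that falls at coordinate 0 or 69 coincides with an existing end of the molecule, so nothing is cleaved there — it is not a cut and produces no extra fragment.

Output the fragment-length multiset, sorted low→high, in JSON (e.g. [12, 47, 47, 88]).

Site scan:
  XjeI (CTTCAGA, off=2): starts [0, 9, 18, 27] → cuts [2, 11, 20, 29]
  HnxI (CTAGGCA, off=3): starts [35, 57] → cuts [38, 60]

All cut coordinates (distinct, sorted): [2, 11, 20, 29, 38, 60]

Fragments:
  [0,2): 2 bp
  [2,11): 9 bp
  [11,20): 9 bp
  [20,29): 9 bp
  [29,38): 9 bp
  [38,60): 22 bp
  [60,69): 9 bp

[2,9,9,9,9,9,22]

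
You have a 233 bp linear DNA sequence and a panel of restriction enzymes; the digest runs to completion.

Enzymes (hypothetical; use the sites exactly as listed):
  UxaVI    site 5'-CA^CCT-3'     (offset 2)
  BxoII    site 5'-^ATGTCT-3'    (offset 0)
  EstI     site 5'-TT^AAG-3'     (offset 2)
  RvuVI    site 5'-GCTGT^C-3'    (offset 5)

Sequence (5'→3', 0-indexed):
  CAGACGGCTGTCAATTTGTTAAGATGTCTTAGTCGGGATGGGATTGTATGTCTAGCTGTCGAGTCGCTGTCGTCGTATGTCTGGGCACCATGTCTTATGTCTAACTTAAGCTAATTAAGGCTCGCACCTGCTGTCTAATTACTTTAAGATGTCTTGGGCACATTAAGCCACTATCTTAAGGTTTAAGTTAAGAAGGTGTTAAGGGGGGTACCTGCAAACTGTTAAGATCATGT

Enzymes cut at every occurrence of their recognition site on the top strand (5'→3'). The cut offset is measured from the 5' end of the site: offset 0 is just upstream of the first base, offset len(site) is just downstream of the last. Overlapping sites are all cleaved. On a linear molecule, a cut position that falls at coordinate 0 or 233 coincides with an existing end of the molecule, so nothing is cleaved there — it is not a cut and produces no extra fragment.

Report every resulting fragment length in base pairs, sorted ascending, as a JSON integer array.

[3,3,5,6,7,7,8,9,9,10,10,11,11,11,11,11,12,13,13,16,23,24]

Site scan:
  UxaVI CACCT/2: at [124] ⇒ [126]
  BxoII ATGTCT/0: at [23, 47, 76, 89, 96, 148] ⇒ [23, 47, 76, 89, 96, 148]
  EstI TTAAG/2: at [18, 105, 114, 143, 162, 175, 182, 187, 198, 221] ⇒ [20, 107, 116, 145, 164, 177, 184, 189, 200, 223]
  RvuVI GCTGTC/5: at [6, 54, 65, 129] ⇒ [11, 59, 70, 134]

Pooled cuts: [11, 20, 23, 47, 59, 70, 76, 89, 96, 107, 116, 126, 134, 145, 148, 164, 177, 184, 189, 200, 223]

Fragments:
  [0,11): 11 bp
  [11,20): 9 bp
  [20,23): 3 bp
  [23,47): 24 bp
  [47,59): 12 bp
  [59,70): 11 bp
  [70,76): 6 bp
  [76,89): 13 bp
  [89,96): 7 bp
  [96,107): 11 bp
  [107,116): 9 bp
  [116,126): 10 bp
  [126,134): 8 bp
  [134,145): 11 bp
  [145,148): 3 bp
  [148,164): 16 bp
  [164,177): 13 bp
  [177,184): 7 bp
  [184,189): 5 bp
  [189,200): 11 bp
  [200,223): 23 bp
  [223,233): 10 bp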